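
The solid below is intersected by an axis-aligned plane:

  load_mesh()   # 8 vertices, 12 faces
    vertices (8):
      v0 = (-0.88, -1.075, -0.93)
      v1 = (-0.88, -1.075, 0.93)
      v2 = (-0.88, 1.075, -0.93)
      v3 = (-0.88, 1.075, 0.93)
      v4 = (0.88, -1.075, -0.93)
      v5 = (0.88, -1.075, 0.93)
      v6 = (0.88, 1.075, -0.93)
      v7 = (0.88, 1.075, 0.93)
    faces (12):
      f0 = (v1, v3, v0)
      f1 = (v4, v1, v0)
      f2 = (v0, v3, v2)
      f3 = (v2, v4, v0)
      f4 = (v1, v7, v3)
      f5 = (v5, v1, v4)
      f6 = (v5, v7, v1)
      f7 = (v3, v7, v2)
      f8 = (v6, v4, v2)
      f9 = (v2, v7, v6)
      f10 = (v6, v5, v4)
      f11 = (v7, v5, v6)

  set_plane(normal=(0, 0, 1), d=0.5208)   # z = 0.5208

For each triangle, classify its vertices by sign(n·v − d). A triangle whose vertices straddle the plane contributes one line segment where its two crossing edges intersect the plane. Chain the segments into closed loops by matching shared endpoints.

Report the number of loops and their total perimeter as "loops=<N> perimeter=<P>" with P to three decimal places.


Straddling triangles (8 of 12):
  (v1,v3,v0) [++-] → (-0.88, 0.602, 0.5208)–(-0.88, -1.075, 0.5208)  len=1.6770
  (v4,v1,v0) [-+-] → (-0.4928, -1.075, 0.5208)–(-0.88, -1.075, 0.5208)  len=0.3872
  (v0,v3,v2) [-+-] → (-0.88, 0.602, 0.5208)–(-0.88, 1.075, 0.5208)  len=0.4730
  (v5,v1,v4) [++-] → (-0.4928, -1.075, 0.5208)–(0.88, -1.075, 0.5208)  len=1.3728
  (v3,v7,v2) [++-] → (0.4928, 1.075, 0.5208)–(-0.88, 1.075, 0.5208)  len=1.3728
  (v2,v7,v6) [-+-] → (0.4928, 1.075, 0.5208)–(0.88, 1.075, 0.5208)  len=0.3872
  (v6,v5,v4) [-+-] → (0.88, -0.602, 0.5208)–(0.88, -1.075, 0.5208)  len=0.4730
  (v7,v5,v6) [++-] → (0.88, -0.602, 0.5208)–(0.88, 1.075, 0.5208)  len=1.6770

Chained into 1 loop(s):
  loop 1: 8 segments, perimeter = 7.8200
Total perimeter = 7.820

loops=1 perimeter=7.820


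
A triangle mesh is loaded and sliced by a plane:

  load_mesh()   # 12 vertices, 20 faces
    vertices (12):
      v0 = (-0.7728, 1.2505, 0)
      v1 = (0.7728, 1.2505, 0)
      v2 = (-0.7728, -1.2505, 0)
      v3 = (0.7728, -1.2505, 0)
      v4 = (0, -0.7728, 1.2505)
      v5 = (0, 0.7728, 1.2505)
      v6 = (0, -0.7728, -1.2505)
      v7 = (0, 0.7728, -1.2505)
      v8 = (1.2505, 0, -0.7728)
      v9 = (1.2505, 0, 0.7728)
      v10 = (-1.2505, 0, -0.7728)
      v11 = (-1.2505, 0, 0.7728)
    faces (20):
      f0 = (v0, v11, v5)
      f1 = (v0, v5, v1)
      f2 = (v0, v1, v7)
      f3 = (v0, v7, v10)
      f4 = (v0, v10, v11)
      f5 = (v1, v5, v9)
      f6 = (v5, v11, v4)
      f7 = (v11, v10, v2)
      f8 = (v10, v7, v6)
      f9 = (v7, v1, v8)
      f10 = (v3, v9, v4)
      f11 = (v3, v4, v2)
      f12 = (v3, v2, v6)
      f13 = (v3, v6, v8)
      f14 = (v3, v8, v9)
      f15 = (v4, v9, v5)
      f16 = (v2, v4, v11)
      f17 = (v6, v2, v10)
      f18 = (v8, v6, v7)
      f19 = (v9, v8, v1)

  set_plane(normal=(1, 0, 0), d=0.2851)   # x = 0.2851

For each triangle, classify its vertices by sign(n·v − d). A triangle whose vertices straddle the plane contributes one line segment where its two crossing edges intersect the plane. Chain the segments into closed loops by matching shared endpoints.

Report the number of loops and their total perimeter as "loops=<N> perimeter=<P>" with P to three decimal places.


loops=1 perimeter=7.759

Straddling triangles (10 of 20):
  (v0,v5,v1) [--+] → (0.2851, 0.949032, 0.789168)–(0.2851, 1.2505, 0)  len=0.8448
  (v0,v1,v7) [-+-] → (0.2851, 1.2505, 0)–(0.2851, 0.949032, -0.789168)  len=0.8448
  (v1,v5,v9) [+-+] → (0.2851, 0.949032, 0.789168)–(0.2851, 0.59661, 1.14159)  len=0.4984
  (v7,v1,v8) [-++] → (0.2851, 0.949032, -0.789168)–(0.2851, 0.59661, -1.14159)  len=0.4984
  (v3,v9,v4) [++-] → (0.2851, -0.59661, 1.14159)–(0.2851, -0.949032, 0.789168)  len=0.4984
  (v3,v4,v2) [+--] → (0.2851, -0.949032, 0.789168)–(0.2851, -1.2505, 0)  len=0.8448
  (v3,v2,v6) [+--] → (0.2851, -1.2505, 0)–(0.2851, -0.949032, -0.789168)  len=0.8448
  (v3,v6,v8) [+-+] → (0.2851, -0.949032, -0.789168)–(0.2851, -0.59661, -1.14159)  len=0.4984
  (v4,v9,v5) [-+-] → (0.2851, -0.59661, 1.14159)–(0.2851, 0.59661, 1.14159)  len=1.1932
  (v8,v6,v7) [+--] → (0.2851, -0.59661, -1.14159)–(0.2851, 0.59661, -1.14159)  len=1.1932

Chained into 1 loop(s):
  loop 1: 10 segments, perimeter = 7.7592
Total perimeter = 7.759


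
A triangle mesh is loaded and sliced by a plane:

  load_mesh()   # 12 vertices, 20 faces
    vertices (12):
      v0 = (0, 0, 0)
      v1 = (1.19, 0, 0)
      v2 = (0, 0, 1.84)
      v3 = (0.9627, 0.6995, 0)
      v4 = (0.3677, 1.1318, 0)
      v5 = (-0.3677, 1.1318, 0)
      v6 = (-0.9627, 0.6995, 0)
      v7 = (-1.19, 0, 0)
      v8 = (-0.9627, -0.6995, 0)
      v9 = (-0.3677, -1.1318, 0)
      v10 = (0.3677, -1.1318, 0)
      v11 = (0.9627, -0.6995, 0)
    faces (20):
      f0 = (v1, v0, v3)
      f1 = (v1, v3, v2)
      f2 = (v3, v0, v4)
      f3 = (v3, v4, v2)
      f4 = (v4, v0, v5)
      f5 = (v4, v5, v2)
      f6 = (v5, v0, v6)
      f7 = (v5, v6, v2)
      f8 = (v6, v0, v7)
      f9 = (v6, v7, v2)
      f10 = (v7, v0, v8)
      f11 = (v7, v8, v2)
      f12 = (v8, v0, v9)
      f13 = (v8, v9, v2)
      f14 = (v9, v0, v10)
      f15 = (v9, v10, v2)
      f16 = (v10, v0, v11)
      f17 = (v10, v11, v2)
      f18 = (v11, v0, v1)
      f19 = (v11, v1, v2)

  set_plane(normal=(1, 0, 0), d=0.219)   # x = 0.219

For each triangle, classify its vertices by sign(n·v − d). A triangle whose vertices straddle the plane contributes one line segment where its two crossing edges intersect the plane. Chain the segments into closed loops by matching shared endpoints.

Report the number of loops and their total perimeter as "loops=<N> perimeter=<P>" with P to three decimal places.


Straddling triangles (12 of 20):
  (v1,v0,v3) [+-+] → (0.219, 0, 0)–(0.219, 0.159126, 0)  len=0.1591
  (v1,v3,v2) [++-] → (0.219, 0.159126, 1.42143)–(0.219, 0, 1.50138)  len=0.1781
  (v3,v0,v4) [+-+] → (0.219, 0.159126, 0)–(0.219, 0.674094, 0)  len=0.5150
  (v3,v4,v2) [++-] → (0.219, 0.674094, 0.744107)–(0.219, 0.159126, 1.42143)  len=0.8509
  (v4,v0,v5) [+--] → (0.219, 0.674094, 0)–(0.219, 1.1318, 0)  len=0.4577
  (v4,v5,v2) [+--] → (0.219, 1.1318, 0)–(0.219, 0.674094, 0.744107)  len=0.8736
  (v9,v0,v10) [--+] → (0.219, -0.674094, 0)–(0.219, -1.1318, 0)  len=0.4577
  (v9,v10,v2) [-+-] → (0.219, -1.1318, 0)–(0.219, -0.674094, 0.744107)  len=0.8736
  (v10,v0,v11) [+-+] → (0.219, -0.674094, 0)–(0.219, -0.159126, 0)  len=0.5150
  (v10,v11,v2) [++-] → (0.219, -0.159126, 1.42143)–(0.219, -0.674094, 0.744107)  len=0.8509
  (v11,v0,v1) [+-+] → (0.219, -0.159126, 0)–(0.219, 0, 0)  len=0.1591
  (v11,v1,v2) [++-] → (0.219, 0, 1.50138)–(0.219, -0.159126, 1.42143)  len=0.1781

Chained into 1 loop(s):
  loop 1: 12 segments, perimeter = 6.0687
Total perimeter = 6.069

loops=1 perimeter=6.069


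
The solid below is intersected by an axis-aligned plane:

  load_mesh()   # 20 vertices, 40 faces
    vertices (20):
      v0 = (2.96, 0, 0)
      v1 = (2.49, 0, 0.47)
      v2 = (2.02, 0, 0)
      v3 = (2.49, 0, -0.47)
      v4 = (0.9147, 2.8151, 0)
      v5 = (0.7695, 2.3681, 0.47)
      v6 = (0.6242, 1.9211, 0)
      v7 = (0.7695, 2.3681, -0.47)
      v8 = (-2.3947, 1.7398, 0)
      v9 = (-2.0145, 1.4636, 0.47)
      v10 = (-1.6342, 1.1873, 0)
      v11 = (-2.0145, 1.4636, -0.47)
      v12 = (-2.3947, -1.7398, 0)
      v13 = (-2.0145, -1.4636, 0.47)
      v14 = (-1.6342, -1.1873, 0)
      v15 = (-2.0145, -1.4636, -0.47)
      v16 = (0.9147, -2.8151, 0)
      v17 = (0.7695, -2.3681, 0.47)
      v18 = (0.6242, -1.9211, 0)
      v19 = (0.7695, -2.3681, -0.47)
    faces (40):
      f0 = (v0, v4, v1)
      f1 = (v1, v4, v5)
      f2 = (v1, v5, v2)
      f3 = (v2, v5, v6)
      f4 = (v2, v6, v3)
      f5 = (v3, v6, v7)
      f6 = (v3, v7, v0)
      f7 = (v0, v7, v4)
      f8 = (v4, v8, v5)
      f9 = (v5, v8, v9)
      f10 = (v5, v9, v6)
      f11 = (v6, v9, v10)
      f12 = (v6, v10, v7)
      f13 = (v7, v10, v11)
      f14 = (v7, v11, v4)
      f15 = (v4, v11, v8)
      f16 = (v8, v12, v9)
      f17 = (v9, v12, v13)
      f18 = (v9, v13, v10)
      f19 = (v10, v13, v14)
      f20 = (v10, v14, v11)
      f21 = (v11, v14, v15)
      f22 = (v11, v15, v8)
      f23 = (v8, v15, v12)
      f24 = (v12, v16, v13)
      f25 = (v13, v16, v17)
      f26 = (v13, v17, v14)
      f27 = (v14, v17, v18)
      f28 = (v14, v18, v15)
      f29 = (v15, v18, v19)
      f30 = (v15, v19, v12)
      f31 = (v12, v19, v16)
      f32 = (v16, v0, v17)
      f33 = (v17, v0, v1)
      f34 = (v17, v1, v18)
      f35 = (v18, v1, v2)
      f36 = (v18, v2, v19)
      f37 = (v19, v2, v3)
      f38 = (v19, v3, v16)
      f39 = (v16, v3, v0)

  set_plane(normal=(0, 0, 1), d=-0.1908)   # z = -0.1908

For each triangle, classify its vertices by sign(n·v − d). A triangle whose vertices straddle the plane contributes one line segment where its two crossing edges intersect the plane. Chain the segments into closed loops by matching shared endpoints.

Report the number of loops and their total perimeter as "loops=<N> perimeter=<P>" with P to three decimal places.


Straddling triangles (20 of 40):
  (v2,v6,v3) [++-] → (1.38164, 1.14122, -0.1908)–(2.2108, 0, -0.1908)  len=1.4106
  (v3,v6,v7) [-+-] → (1.38164, 1.14122, -0.1908)–(0.683186, 2.10256, -0.1908)  len=1.1883
  (v3,v7,v0) [--+] → (2.07075, 0.961348, -0.1908)–(2.7692, 0, -0.1908)  len=1.1883
  (v0,v7,v4) [+-+] → (2.07075, 0.961348, -0.1908)–(0.855755, 2.63364, -0.1908)  len=2.0671
  (v6,v10,v7) [++-] → (-0.6584, 1.66665, -0.1908)–(0.683186, 2.10256, -0.1908)  len=1.4106
  (v7,v10,v11) [-+-] → (-0.6584, 1.66665, -0.1908)–(-1.78859, 1.29947, -0.1908)  len=1.1883
  (v7,v11,v4) [--+] → (-0.274431, 2.26645, -0.1908)–(0.855755, 2.63364, -0.1908)  len=1.1883
  (v4,v11,v8) [+-+] → (-0.274431, 2.26645, -0.1908)–(-2.24035, 1.62767, -0.1908)  len=2.0671
  (v10,v14,v11) [++-] → (-1.78859, -0.111147, -0.1908)–(-1.78859, 1.29947, -0.1908)  len=1.4106
  (v11,v14,v15) [-+-] → (-1.78859, -0.111147, -0.1908)–(-1.78859, -1.29947, -0.1908)  len=1.1883
  (v11,v15,v8) [--+] → (-2.24035, 0.439356, -0.1908)–(-2.24035, 1.62767, -0.1908)  len=1.1883
  (v8,v15,v12) [+-+] → (-2.24035, 0.439356, -0.1908)–(-2.24035, -1.62767, -0.1908)  len=2.0670
  (v14,v18,v15) [++-] → (-0.447, -1.73537, -0.1908)–(-1.78859, -1.29947, -0.1908)  len=1.4106
  (v15,v18,v19) [-+-] → (-0.447, -1.73537, -0.1908)–(0.683186, -2.10256, -0.1908)  len=1.1883
  (v15,v19,v12) [--+] → (-1.11017, -1.99486, -0.1908)–(-2.24035, -1.62767, -0.1908)  len=1.1883
  (v12,v19,v16) [+-+] → (-1.11017, -1.99486, -0.1908)–(0.855755, -2.63364, -0.1908)  len=2.0671
  (v18,v2,v19) [++-] → (1.51235, -0.961348, -0.1908)–(0.683186, -2.10256, -0.1908)  len=1.4106
  (v19,v2,v3) [-+-] → (1.51235, -0.961348, -0.1908)–(2.2108, 0, -0.1908)  len=1.1883
  (v19,v3,v16) [--+] → (1.5542, -1.67229, -0.1908)–(0.855755, -2.63364, -0.1908)  len=1.1883
  (v16,v3,v0) [+-+] → (1.5542, -1.67229, -0.1908)–(2.7692, 0, -0.1908)  len=2.0671

Chained into 2 loop(s):
  loop 1: 10 segments, perimeter = 12.9947
  loop 2: 10 segments, perimeter = 16.2769
Total perimeter = 29.272

loops=2 perimeter=29.272


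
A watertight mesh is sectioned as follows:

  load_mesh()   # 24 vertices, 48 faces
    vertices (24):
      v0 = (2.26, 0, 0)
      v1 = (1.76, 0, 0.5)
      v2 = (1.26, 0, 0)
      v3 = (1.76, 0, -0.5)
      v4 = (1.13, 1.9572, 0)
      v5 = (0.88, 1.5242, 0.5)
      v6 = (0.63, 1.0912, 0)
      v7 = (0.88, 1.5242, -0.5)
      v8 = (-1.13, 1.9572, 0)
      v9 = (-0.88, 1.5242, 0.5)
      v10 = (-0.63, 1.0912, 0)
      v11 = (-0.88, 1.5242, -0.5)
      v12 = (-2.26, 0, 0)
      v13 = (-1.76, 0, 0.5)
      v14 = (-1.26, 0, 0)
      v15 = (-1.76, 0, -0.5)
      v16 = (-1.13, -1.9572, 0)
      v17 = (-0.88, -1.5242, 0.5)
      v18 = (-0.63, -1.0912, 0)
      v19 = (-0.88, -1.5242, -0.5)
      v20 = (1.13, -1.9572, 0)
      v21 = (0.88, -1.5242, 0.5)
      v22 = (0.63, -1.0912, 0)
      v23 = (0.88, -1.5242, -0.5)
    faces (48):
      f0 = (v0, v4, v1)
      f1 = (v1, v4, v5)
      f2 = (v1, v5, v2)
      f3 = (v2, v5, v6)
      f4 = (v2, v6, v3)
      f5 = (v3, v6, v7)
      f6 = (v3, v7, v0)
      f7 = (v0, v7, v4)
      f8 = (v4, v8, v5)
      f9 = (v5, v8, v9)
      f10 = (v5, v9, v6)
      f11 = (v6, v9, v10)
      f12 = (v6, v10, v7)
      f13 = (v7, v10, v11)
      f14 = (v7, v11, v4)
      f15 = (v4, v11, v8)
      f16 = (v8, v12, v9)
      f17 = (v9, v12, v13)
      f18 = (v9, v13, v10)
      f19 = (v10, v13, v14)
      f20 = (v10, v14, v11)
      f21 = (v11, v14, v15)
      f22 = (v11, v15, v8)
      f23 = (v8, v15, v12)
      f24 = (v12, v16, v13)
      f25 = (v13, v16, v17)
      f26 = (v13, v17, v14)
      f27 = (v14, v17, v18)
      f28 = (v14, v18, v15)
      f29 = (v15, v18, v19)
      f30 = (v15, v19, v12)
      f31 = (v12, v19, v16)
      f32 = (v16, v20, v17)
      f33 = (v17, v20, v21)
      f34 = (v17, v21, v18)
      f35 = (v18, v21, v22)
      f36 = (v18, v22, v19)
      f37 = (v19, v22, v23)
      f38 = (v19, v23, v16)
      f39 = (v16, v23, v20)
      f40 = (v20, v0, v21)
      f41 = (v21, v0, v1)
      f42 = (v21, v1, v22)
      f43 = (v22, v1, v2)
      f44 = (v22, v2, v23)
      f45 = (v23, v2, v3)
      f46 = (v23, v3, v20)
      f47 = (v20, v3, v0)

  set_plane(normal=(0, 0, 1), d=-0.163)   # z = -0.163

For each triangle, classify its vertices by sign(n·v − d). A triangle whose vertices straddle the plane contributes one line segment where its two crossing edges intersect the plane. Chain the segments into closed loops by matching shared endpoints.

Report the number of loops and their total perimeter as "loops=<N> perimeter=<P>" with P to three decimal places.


loops=2 perimeter=21.120

Straddling triangles (24 of 48):
  (v2,v6,v3) [++-] → (0.99838, 0.735469, -0.163)–(1.423, 0, -0.163)  len=0.8492
  (v3,v6,v7) [-+-] → (0.99838, 0.735469, -0.163)–(0.7115, 1.23236, -0.163)  len=0.5738
  (v3,v7,v0) [--+] → (1.81012, 0.496889, -0.163)–(2.097, 0, -0.163)  len=0.5738
  (v0,v7,v4) [+-+] → (1.81012, 0.496889, -0.163)–(1.0485, 1.81604, -0.163)  len=1.5232
  (v6,v10,v7) [++-] → (-0.13774, 1.23236, -0.163)–(0.7115, 1.23236, -0.163)  len=0.8492
  (v7,v10,v11) [-+-] → (-0.13774, 1.23236, -0.163)–(-0.7115, 1.23236, -0.163)  len=0.5738
  (v7,v11,v4) [--+] → (0.47474, 1.81604, -0.163)–(1.0485, 1.81604, -0.163)  len=0.5738
  (v4,v11,v8) [+-+] → (0.47474, 1.81604, -0.163)–(-1.0485, 1.81604, -0.163)  len=1.5232
  (v10,v14,v11) [++-] → (-1.13612, 0.496889, -0.163)–(-0.7115, 1.23236, -0.163)  len=0.8492
  (v11,v14,v15) [-+-] → (-1.13612, 0.496889, -0.163)–(-1.423, 0, -0.163)  len=0.5738
  (v11,v15,v8) [--+] → (-1.33538, 1.31915, -0.163)–(-1.0485, 1.81604, -0.163)  len=0.5738
  (v8,v15,v12) [+-+] → (-1.33538, 1.31915, -0.163)–(-2.097, 0, -0.163)  len=1.5232
  (v14,v18,v15) [++-] → (-0.99838, -0.735469, -0.163)–(-1.423, 0, -0.163)  len=0.8492
  (v15,v18,v19) [-+-] → (-0.99838, -0.735469, -0.163)–(-0.7115, -1.23236, -0.163)  len=0.5738
  (v15,v19,v12) [--+] → (-1.81012, -0.496889, -0.163)–(-2.097, 0, -0.163)  len=0.5738
  (v12,v19,v16) [+-+] → (-1.81012, -0.496889, -0.163)–(-1.0485, -1.81604, -0.163)  len=1.5232
  (v18,v22,v19) [++-] → (0.13774, -1.23236, -0.163)–(-0.7115, -1.23236, -0.163)  len=0.8492
  (v19,v22,v23) [-+-] → (0.13774, -1.23236, -0.163)–(0.7115, -1.23236, -0.163)  len=0.5738
  (v19,v23,v16) [--+] → (-0.47474, -1.81604, -0.163)–(-1.0485, -1.81604, -0.163)  len=0.5738
  (v16,v23,v20) [+-+] → (-0.47474, -1.81604, -0.163)–(1.0485, -1.81604, -0.163)  len=1.5232
  (v22,v2,v23) [++-] → (1.13612, -0.496889, -0.163)–(0.7115, -1.23236, -0.163)  len=0.8492
  (v23,v2,v3) [-+-] → (1.13612, -0.496889, -0.163)–(1.423, 0, -0.163)  len=0.5738
  (v23,v3,v20) [--+] → (1.33538, -1.31915, -0.163)–(1.0485, -1.81604, -0.163)  len=0.5738
  (v20,v3,v0) [+-+] → (1.33538, -1.31915, -0.163)–(2.097, 0, -0.163)  len=1.5232

Chained into 2 loop(s):
  loop 1: 12 segments, perimeter = 8.5380
  loop 2: 12 segments, perimeter = 12.5820
Total perimeter = 21.120


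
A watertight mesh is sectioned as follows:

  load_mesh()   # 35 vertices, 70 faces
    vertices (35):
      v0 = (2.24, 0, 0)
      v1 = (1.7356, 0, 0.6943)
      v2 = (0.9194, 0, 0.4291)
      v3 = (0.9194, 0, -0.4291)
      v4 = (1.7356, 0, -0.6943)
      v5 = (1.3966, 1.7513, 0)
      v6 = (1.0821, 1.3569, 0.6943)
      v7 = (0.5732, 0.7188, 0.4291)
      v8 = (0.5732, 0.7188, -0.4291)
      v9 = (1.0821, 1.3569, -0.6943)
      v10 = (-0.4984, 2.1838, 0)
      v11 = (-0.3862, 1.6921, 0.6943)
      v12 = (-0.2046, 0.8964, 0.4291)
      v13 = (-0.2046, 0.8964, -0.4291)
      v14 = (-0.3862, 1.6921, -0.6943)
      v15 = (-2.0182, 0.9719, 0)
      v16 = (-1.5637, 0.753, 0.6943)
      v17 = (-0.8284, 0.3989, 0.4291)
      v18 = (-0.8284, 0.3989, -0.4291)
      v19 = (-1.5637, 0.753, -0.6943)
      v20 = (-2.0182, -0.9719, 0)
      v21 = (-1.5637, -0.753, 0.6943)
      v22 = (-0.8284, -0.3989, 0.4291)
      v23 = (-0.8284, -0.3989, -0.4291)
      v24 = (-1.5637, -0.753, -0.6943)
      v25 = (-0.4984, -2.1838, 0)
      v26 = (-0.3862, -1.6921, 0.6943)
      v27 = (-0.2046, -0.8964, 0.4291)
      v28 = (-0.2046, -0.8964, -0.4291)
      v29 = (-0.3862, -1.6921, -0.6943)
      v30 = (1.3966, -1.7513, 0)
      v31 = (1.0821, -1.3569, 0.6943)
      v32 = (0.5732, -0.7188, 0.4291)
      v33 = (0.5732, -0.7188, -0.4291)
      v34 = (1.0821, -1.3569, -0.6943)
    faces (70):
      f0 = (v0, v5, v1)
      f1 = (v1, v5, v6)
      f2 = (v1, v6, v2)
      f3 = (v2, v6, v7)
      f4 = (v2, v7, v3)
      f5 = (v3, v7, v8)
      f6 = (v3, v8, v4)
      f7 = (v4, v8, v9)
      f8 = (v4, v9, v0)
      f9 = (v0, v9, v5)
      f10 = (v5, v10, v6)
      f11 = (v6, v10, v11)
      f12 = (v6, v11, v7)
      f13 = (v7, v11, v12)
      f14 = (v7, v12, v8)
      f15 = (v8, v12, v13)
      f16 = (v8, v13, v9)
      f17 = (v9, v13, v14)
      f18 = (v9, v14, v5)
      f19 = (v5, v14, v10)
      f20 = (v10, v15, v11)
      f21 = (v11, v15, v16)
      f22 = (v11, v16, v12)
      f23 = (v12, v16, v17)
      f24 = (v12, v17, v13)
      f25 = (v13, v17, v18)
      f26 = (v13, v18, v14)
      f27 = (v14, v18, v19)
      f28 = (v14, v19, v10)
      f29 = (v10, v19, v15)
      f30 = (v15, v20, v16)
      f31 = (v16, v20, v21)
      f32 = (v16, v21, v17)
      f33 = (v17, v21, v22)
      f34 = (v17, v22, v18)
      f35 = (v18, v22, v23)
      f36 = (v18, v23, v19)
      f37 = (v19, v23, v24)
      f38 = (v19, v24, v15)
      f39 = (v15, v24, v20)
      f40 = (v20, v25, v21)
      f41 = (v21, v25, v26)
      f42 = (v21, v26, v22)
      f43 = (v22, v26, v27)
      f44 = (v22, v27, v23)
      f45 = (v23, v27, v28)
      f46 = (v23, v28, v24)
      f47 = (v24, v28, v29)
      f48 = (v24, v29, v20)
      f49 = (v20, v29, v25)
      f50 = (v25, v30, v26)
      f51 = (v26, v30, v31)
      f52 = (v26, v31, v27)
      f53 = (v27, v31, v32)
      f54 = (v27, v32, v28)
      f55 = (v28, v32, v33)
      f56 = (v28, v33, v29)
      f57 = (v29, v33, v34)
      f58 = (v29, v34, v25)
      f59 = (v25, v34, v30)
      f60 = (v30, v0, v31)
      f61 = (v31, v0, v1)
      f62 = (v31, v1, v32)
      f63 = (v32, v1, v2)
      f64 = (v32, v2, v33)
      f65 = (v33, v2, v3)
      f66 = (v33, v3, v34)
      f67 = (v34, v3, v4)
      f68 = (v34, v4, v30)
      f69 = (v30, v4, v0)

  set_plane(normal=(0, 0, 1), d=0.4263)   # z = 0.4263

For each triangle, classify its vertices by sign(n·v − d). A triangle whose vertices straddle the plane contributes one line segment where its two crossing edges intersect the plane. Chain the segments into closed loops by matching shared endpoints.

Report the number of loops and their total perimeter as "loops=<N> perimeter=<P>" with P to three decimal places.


loops=2 perimeter=17.310

Straddling triangles (28 of 70):
  (v0,v5,v1) [--+] → (1.60475, 0.676002, 0.4263)–(1.9303, 0, 0.4263)  len=0.7503
  (v1,v5,v6) [+-+] → (1.60475, 0.676002, 0.4263)–(1.2035, 1.50914, 0.4263)  len=0.9247
  (v2,v7,v3) [++-] → (0.57433, 0.716455, 0.4263)–(0.9194, 0, 0.4263)  len=0.7952
  (v3,v7,v8) [-+-] → (0.57433, 0.716455, 0.4263)–(0.5732, 0.7188, 0.4263)  len=0.0026
  (v5,v10,v6) [--+] → (0.472027, 1.67608, 0.4263)–(1.2035, 1.50914, 0.4263)  len=0.7503
  (v6,v10,v11) [+-+] → (0.472027, 1.67608, 0.4263)–(-0.429509, 1.8819, 0.4263)  len=0.9247
  (v7,v12,v8) [++-] → (-0.202062, 0.895821, 0.4263)–(0.5732, 0.7188, 0.4263)  len=0.7952
  (v8,v12,v13) [-+-] → (-0.202062, 0.895821, 0.4263)–(-0.2046, 0.8964, 0.4263)  len=0.0026
  (v10,v15,v11) [--+] → (-1.01615, 1.4141, 0.4263)–(-0.429509, 1.8819, 0.4263)  len=0.7503
  (v11,v15,v16) [+-+] → (-1.01615, 1.4141, 0.4263)–(-1.73914, 0.837495, 0.4263)  len=0.9248
  (v12,v17,v13) [++-] → (-0.826365, 0.400523, 0.4263)–(-0.2046, 0.8964, 0.4263)  len=0.7953
  (v13,v17,v18) [-+-] → (-0.826365, 0.400523, 0.4263)–(-0.8284, 0.3989, 0.4263)  len=0.0026
  (v15,v20,v16) [--+] → (-1.73914, 0.0871881, 0.4263)–(-1.73914, 0.837495, 0.4263)  len=0.7503
  (v16,v20,v21) [+-+] → (-1.73914, 0.0871881, 0.4263)–(-1.73914, -0.837495, 0.4263)  len=0.9247
  (v17,v22,v18) [++-] → (-0.8284, -0.396297, 0.4263)–(-0.8284, 0.3989, 0.4263)  len=0.7952
  (v18,v22,v23) [-+-] → (-0.8284, -0.396297, 0.4263)–(-0.8284, -0.3989, 0.4263)  len=0.0026
  (v20,v25,v21) [--+] → (-1.15249, -1.30529, 0.4263)–(-1.73914, -0.837495, 0.4263)  len=0.7503
  (v21,v25,v26) [+-+] → (-1.15249, -1.30529, 0.4263)–(-0.429509, -1.8819, 0.4263)  len=0.9248
  (v22,v27,v23) [++-] → (-0.206635, -0.894777, 0.4263)–(-0.8284, -0.3989, 0.4263)  len=0.7953
  (v23,v27,v28) [-+-] → (-0.206635, -0.894777, 0.4263)–(-0.2046, -0.8964, 0.4263)  len=0.0026
  (v25,v30,v26) [--+] → (0.301961, -1.71495, 0.4263)–(-0.429509, -1.8819, 0.4263)  len=0.7503
  (v26,v30,v31) [+-+] → (0.301961, -1.71495, 0.4263)–(1.2035, -1.50914, 0.4263)  len=0.9247
  (v27,v32,v28) [++-] → (0.570662, -0.719379, 0.4263)–(-0.2046, -0.8964, 0.4263)  len=0.7952
  (v28,v32,v33) [-+-] → (0.570662, -0.719379, 0.4263)–(0.5732, -0.7188, 0.4263)  len=0.0026
  (v30,v0,v31) [--+] → (1.52905, -0.833136, 0.4263)–(1.2035, -1.50914, 0.4263)  len=0.7503
  (v31,v0,v1) [+-+] → (1.52905, -0.833136, 0.4263)–(1.9303, 0, 0.4263)  len=0.9247
  (v32,v2,v33) [++-] → (0.91827, -0.00234519, 0.4263)–(0.5732, -0.7188, 0.4263)  len=0.7952
  (v33,v2,v3) [-+-] → (0.91827, -0.00234519, 0.4263)–(0.9194, 0, 0.4263)  len=0.0026

Chained into 2 loop(s):
  loop 1: 14 segments, perimeter = 11.7252
  loop 2: 14 segments, perimeter = 5.5849
Total perimeter = 17.310


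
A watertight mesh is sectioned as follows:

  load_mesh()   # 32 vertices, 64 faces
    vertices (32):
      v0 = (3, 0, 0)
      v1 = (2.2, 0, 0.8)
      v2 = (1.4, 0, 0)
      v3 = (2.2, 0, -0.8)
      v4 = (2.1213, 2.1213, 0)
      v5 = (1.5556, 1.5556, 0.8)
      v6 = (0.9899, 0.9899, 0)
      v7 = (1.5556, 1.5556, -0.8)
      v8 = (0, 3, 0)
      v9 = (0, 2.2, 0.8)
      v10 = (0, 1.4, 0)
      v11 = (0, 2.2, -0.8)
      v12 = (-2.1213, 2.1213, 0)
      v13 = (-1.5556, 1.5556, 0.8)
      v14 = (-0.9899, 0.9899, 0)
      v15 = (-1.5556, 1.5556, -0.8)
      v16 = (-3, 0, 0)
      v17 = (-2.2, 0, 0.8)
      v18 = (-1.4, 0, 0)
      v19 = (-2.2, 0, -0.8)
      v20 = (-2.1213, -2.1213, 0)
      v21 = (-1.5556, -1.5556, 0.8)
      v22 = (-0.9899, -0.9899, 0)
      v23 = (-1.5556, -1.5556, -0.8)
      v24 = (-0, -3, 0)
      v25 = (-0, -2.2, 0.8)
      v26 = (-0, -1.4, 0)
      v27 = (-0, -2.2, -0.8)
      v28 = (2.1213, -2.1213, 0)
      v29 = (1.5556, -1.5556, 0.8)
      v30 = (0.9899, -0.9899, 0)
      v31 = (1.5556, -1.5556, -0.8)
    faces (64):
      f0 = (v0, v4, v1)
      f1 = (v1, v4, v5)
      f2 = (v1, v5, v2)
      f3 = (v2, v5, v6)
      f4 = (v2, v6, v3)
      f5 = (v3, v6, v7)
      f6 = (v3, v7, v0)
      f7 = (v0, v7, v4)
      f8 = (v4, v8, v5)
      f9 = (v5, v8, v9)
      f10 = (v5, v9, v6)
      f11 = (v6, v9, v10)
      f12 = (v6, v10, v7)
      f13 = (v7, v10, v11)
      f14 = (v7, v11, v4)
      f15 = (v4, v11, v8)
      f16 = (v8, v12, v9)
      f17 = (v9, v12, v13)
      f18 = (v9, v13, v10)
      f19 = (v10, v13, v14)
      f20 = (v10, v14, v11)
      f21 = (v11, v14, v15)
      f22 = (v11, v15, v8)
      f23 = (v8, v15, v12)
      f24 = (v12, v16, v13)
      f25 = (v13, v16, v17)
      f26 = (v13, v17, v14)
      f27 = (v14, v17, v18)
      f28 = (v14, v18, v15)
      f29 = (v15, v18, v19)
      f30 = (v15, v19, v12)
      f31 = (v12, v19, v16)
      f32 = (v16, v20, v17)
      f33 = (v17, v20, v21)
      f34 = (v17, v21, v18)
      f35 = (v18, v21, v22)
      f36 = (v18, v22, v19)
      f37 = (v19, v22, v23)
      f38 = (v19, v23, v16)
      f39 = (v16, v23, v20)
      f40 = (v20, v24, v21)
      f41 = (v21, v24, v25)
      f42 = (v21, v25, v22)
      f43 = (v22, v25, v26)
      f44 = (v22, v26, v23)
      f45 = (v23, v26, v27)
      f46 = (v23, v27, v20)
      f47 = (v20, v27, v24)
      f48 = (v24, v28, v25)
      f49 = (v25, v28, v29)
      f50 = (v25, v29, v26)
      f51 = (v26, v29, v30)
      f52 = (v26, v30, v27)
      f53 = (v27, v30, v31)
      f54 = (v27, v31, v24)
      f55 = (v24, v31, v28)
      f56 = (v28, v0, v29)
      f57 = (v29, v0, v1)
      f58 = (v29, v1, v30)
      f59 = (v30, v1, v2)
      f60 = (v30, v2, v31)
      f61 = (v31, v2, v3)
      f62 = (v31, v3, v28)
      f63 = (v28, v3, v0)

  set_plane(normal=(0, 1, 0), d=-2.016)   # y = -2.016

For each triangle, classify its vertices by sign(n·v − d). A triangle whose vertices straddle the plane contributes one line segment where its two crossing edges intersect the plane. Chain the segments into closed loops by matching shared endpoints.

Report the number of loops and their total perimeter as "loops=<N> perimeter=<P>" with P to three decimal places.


Straddling triangles (18 of 64):
  (v16,v20,v17) [+-+] → (-2.16492, -2.016, 0)–(-2.12521, -2.016, 0.0397115)  len=0.0562
  (v17,v20,v21) [+-+] → (-2.12521, -2.016, 0.0397115)–(-2.016, -2.016, 0.148913)  len=0.1544
  (v16,v23,v20) [++-] → (-2.016, -2.016, -0.148913)–(-2.16492, -2.016, 0)  len=0.2106
  (v20,v24,v21) [--+] → (-1.05976, -2.016, 0.545001)–(-2.016, -2.016, 0.148913)  len=1.0350
  (v21,v24,v25) [+--] → (-1.05976, -2.016, 0.545001)–(-0.444181, -2.016, 0.8)  len=0.6663
  (v21,v25,v22) [+-+] → (-0.444181, -2.016, 0.8)–(-0.150518, -2.016, 0.678357)  len=0.3179
  (v22,v25,v26) [+-+] → (-0.150518, -2.016, 0.678357)–(0, -2.016, 0.616)  len=0.1629
  (v23,v26,v27) [++-] → (0, -2.016, -0.616)–(-0.444181, -2.016, -0.8)  len=0.4808
  (v23,v27,v20) [+--] → (-0.444181, -2.016, -0.8)–(-2.016, -2.016, -0.148913)  len=1.7013
  (v25,v28,v29) [--+] → (2.016, -2.016, 0.148913)–(0.444181, -2.016, 0.8)  len=1.7013
  (v25,v29,v26) [-++] → (0.444181, -2.016, 0.8)–(0, -2.016, 0.616)  len=0.4808
  (v26,v30,v27) [++-] → (0.150518, -2.016, -0.678357)–(0, -2.016, -0.616)  len=0.1629
  (v27,v30,v31) [-++] → (0.150518, -2.016, -0.678357)–(0.444181, -2.016, -0.8)  len=0.3179
  (v27,v31,v24) [-+-] → (0.444181, -2.016, -0.8)–(1.05976, -2.016, -0.545001)  len=0.6663
  (v24,v31,v28) [-+-] → (1.05976, -2.016, -0.545001)–(2.016, -2.016, -0.148913)  len=1.0350
  (v28,v0,v29) [-++] → (2.16492, -2.016, 0)–(2.016, -2.016, 0.148913)  len=0.2106
  (v31,v3,v28) [++-] → (2.12521, -2.016, -0.0397115)–(2.016, -2.016, -0.148913)  len=0.1544
  (v28,v3,v0) [-++] → (2.12521, -2.016, -0.0397115)–(2.16492, -2.016, 0)  len=0.0562

Chained into 1 loop(s):
  loop 1: 18 segments, perimeter = 9.5709
Total perimeter = 9.571

loops=1 perimeter=9.571


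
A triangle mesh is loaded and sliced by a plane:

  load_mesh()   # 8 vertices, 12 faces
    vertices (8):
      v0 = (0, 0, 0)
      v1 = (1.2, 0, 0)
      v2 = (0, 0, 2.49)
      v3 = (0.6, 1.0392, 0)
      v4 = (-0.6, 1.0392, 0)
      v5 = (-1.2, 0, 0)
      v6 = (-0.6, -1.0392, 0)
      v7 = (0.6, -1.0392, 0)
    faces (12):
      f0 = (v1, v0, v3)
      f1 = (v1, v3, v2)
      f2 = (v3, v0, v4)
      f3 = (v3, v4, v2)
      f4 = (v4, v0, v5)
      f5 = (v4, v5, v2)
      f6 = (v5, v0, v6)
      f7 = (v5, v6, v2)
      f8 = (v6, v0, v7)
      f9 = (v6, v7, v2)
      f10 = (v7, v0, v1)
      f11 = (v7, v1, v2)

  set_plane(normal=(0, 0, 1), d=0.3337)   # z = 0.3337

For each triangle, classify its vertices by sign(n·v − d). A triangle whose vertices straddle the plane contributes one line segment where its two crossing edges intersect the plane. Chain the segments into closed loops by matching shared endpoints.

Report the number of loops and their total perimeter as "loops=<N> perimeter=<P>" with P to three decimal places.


Straddling triangles (6 of 12):
  (v1,v3,v2) [--+] → (0.51959, 0.899931, 0.3337)–(1.03918, 0, 0.3337)  len=1.0392
  (v3,v4,v2) [--+] → (-0.51959, 0.899931, 0.3337)–(0.51959, 0.899931, 0.3337)  len=1.0392
  (v4,v5,v2) [--+] → (-1.03918, 0, 0.3337)–(-0.51959, 0.899931, 0.3337)  len=1.0392
  (v5,v6,v2) [--+] → (-0.51959, -0.899931, 0.3337)–(-1.03918, 0, 0.3337)  len=1.0392
  (v6,v7,v2) [--+] → (0.51959, -0.899931, 0.3337)–(-0.51959, -0.899931, 0.3337)  len=1.0392
  (v7,v1,v2) [--+] → (1.03918, 0, 0.3337)–(0.51959, -0.899931, 0.3337)  len=1.0392

Chained into 1 loop(s):
  loop 1: 6 segments, perimeter = 6.2350
Total perimeter = 6.235

loops=1 perimeter=6.235


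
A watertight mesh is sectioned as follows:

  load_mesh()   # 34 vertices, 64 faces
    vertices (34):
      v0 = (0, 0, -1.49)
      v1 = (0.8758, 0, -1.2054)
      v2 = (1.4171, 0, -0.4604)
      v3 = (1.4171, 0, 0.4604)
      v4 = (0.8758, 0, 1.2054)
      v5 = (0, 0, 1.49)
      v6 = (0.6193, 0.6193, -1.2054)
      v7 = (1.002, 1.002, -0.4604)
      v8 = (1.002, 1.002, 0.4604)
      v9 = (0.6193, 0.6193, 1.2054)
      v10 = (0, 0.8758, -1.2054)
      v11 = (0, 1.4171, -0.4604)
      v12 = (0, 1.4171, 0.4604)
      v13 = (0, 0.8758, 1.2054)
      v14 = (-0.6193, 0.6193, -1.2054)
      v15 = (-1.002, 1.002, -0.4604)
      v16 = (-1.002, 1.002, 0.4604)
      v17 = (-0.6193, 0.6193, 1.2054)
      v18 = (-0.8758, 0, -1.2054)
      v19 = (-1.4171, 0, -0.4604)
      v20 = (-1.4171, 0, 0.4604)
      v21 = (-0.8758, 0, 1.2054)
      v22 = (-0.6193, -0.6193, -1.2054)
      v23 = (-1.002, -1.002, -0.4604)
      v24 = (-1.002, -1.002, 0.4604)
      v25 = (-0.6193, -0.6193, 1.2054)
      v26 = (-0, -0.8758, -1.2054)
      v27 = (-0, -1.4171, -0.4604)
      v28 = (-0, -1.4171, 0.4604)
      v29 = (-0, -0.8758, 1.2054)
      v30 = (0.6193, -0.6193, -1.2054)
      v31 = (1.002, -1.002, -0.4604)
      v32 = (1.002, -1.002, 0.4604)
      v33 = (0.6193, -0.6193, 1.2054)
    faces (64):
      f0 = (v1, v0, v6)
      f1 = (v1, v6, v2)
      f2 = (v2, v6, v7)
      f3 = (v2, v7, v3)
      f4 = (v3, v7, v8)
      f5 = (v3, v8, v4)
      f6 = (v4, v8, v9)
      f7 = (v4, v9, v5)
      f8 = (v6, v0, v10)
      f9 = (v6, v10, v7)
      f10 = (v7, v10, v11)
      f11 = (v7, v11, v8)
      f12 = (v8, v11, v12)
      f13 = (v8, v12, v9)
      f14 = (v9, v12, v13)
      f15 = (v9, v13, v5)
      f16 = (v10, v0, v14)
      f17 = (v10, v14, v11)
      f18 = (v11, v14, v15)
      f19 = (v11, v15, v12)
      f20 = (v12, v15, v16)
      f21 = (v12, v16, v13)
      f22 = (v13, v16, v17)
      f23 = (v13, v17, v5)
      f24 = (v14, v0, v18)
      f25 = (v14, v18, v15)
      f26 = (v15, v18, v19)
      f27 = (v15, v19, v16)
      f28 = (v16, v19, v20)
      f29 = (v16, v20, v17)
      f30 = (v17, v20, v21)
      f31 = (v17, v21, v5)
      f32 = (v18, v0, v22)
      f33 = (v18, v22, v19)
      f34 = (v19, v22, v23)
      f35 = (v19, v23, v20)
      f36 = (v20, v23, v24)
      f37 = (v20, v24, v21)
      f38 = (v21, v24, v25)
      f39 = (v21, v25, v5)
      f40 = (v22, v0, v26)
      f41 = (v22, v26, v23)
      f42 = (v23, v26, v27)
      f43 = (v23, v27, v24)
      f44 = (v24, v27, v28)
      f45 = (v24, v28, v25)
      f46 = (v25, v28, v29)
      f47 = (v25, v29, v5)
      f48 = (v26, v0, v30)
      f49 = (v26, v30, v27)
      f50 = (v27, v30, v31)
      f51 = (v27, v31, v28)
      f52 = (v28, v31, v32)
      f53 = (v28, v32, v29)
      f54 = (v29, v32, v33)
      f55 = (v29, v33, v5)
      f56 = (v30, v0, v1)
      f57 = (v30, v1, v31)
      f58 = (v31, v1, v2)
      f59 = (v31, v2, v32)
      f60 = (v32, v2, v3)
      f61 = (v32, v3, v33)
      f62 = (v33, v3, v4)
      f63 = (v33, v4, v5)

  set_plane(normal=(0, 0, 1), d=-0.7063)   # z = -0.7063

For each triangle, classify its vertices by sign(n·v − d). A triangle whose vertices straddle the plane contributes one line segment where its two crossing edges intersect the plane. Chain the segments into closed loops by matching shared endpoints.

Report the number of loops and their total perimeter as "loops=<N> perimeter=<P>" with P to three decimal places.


Straddling triangles (16 of 64):
  (v1,v6,v2) [--+] → (1.15377, 0.204411, -0.7063)–(1.23843, 0, -0.7063)  len=0.2212
  (v2,v6,v7) [+-+] → (1.15377, 0.204411, -0.7063)–(0.875683, 0.875683, -0.7063)  len=0.7266
  (v6,v10,v7) [--+] → (0.671273, 0.960346, -0.7063)–(0.875683, 0.875683, -0.7063)  len=0.2212
  (v7,v10,v11) [+-+] → (0.671273, 0.960346, -0.7063)–(0, 1.23843, -0.7063)  len=0.7266
  (v10,v14,v11) [--+] → (-0.204411, 1.15377, -0.7063)–(0, 1.23843, -0.7063)  len=0.2212
  (v11,v14,v15) [+-+] → (-0.204411, 1.15377, -0.7063)–(-0.875683, 0.875683, -0.7063)  len=0.7266
  (v14,v18,v15) [--+] → (-0.960346, 0.671273, -0.7063)–(-0.875683, 0.875683, -0.7063)  len=0.2212
  (v15,v18,v19) [+-+] → (-0.960346, 0.671273, -0.7063)–(-1.23843, 0, -0.7063)  len=0.7266
  (v18,v22,v19) [--+] → (-1.15377, -0.204411, -0.7063)–(-1.23843, 0, -0.7063)  len=0.2212
  (v19,v22,v23) [+-+] → (-1.15377, -0.204411, -0.7063)–(-0.875683, -0.875683, -0.7063)  len=0.7266
  (v22,v26,v23) [--+] → (-0.671273, -0.960346, -0.7063)–(-0.875683, -0.875683, -0.7063)  len=0.2212
  (v23,v26,v27) [+-+] → (-0.671273, -0.960346, -0.7063)–(0, -1.23843, -0.7063)  len=0.7266
  (v26,v30,v27) [--+] → (0.204411, -1.15377, -0.7063)–(0, -1.23843, -0.7063)  len=0.2212
  (v27,v30,v31) [+-+] → (0.204411, -1.15377, -0.7063)–(0.875683, -0.875683, -0.7063)  len=0.7266
  (v30,v1,v31) [--+] → (0.960346, -0.671273, -0.7063)–(0.875683, -0.875683, -0.7063)  len=0.2212
  (v31,v1,v2) [+-+] → (0.960346, -0.671273, -0.7063)–(1.23843, 0, -0.7063)  len=0.7266

Chained into 1 loop(s):
  loop 1: 16 segments, perimeter = 7.5828
Total perimeter = 7.583

loops=1 perimeter=7.583


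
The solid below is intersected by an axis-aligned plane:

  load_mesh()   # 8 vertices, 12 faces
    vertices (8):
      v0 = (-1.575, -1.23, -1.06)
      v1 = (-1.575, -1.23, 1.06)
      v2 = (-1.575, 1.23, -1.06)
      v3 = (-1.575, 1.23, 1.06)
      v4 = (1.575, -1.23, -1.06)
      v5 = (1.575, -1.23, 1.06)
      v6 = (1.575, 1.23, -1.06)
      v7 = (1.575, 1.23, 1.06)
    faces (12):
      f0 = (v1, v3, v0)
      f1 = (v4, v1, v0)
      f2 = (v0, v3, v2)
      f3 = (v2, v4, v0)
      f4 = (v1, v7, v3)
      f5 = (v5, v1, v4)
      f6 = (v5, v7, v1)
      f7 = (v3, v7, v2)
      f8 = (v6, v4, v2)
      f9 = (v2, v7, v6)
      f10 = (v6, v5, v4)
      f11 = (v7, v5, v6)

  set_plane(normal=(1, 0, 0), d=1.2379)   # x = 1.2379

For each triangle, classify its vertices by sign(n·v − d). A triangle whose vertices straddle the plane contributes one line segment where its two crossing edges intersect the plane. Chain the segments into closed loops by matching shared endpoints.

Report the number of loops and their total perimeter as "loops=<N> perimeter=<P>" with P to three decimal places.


loops=1 perimeter=9.160

Straddling triangles (8 of 12):
  (v4,v1,v0) [+--] → (1.2379, -1.23, -0.833126)–(1.2379, -1.23, -1.06)  len=0.2269
  (v2,v4,v0) [-+-] → (1.2379, -0.966741, -1.06)–(1.2379, -1.23, -1.06)  len=0.2633
  (v1,v7,v3) [-+-] → (1.2379, 0.966741, 1.06)–(1.2379, 1.23, 1.06)  len=0.2633
  (v5,v1,v4) [+-+] → (1.2379, -1.23, 1.06)–(1.2379, -1.23, -0.833126)  len=1.8931
  (v5,v7,v1) [++-] → (1.2379, 0.966741, 1.06)–(1.2379, -1.23, 1.06)  len=2.1967
  (v3,v7,v2) [-+-] → (1.2379, 1.23, 1.06)–(1.2379, 1.23, 0.833126)  len=0.2269
  (v6,v4,v2) [++-] → (1.2379, -0.966741, -1.06)–(1.2379, 1.23, -1.06)  len=2.1967
  (v2,v7,v6) [-++] → (1.2379, 1.23, 0.833126)–(1.2379, 1.23, -1.06)  len=1.8931

Chained into 1 loop(s):
  loop 1: 8 segments, perimeter = 9.1600
Total perimeter = 9.160


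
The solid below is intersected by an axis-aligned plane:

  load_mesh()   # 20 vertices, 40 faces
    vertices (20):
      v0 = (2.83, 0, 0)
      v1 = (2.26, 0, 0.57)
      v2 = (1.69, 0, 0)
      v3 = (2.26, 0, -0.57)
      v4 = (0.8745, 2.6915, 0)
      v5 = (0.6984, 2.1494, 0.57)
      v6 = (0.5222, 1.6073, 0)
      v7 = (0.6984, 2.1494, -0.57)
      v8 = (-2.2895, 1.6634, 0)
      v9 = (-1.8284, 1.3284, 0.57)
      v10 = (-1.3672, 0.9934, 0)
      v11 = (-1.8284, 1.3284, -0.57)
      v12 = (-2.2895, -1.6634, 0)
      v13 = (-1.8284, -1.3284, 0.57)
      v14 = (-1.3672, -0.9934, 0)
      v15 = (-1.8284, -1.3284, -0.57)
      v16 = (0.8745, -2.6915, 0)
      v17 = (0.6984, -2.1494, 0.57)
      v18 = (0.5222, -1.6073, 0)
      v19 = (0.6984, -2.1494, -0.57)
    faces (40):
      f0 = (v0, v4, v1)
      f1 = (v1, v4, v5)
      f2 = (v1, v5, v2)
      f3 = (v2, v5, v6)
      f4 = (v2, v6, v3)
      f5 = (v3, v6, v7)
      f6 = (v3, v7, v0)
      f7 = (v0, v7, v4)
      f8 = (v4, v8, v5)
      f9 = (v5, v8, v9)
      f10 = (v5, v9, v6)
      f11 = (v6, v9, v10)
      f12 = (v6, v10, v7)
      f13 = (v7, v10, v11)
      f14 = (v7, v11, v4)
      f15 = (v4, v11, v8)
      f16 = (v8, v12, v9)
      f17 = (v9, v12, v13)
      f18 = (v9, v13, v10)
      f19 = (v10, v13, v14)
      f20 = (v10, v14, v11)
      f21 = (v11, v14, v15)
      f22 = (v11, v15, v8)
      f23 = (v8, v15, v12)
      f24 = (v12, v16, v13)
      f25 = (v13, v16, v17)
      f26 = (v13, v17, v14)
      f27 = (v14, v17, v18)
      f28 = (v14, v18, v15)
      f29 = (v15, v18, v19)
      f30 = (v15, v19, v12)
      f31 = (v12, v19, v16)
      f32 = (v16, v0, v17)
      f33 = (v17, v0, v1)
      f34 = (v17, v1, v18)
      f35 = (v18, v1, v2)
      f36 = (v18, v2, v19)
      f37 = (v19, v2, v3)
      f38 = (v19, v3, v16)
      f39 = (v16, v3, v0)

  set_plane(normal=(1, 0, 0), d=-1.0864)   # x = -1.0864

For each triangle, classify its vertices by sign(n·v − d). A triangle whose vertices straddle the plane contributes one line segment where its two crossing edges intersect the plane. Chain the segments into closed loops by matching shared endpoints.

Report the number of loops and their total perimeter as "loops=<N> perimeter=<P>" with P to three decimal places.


Straddling triangles (16 of 40):
  (v4,v8,v5) [+-+] → (-1.0864, 2.05433, 0)–(-1.0864, 1.85909, 0.229515)  len=0.3013
  (v5,v8,v9) [+--] → (-1.0864, 1.85909, 0.229515)–(-1.0864, 1.56949, 0.57)  len=0.4470
  (v5,v9,v6) [+-+] → (-1.0864, 1.56949, 0.57)–(-1.0864, 1.41644, 0.390071)  len=0.2362
  (v6,v9,v10) [+--] → (-1.0864, 1.41644, 0.390071)–(-1.0864, 1.08464, 0)  len=0.5121
  (v6,v10,v7) [+-+] → (-1.0864, 1.08464, 0)–(-1.0864, 1.15055, -0.0774864)  len=0.1017
  (v7,v10,v11) [+--] → (-1.0864, 1.15055, -0.0774864)–(-1.0864, 1.56949, -0.57)  len=0.6466
  (v7,v11,v4) [+-+] → (-1.0864, 1.56949, -0.57)–(-1.0864, 1.7026, -0.413524)  len=0.2054
  (v4,v11,v8) [+--] → (-1.0864, 1.7026, -0.413524)–(-1.0864, 2.05433, 0)  len=0.5429
  (v12,v16,v13) [-+-] → (-1.0864, -2.05433, 0)–(-1.0864, -1.7026, 0.413524)  len=0.5429
  (v13,v16,v17) [-++] → (-1.0864, -1.7026, 0.413524)–(-1.0864, -1.56949, 0.57)  len=0.2054
  (v13,v17,v14) [-+-] → (-1.0864, -1.56949, 0.57)–(-1.0864, -1.15055, 0.0774864)  len=0.6466
  (v14,v17,v18) [-++] → (-1.0864, -1.15055, 0.0774864)–(-1.0864, -1.08464, 0)  len=0.1017
  (v14,v18,v15) [-+-] → (-1.0864, -1.08464, 0)–(-1.0864, -1.41644, -0.390071)  len=0.5121
  (v15,v18,v19) [-++] → (-1.0864, -1.41644, -0.390071)–(-1.0864, -1.56949, -0.57)  len=0.2362
  (v15,v19,v12) [-+-] → (-1.0864, -1.56949, -0.57)–(-1.0864, -1.85909, -0.229515)  len=0.4470
  (v12,v19,v16) [-++] → (-1.0864, -1.85909, -0.229515)–(-1.0864, -2.05433, 0)  len=0.3013

Chained into 2 loop(s):
  loop 1: 8 segments, perimeter = 2.9933
  loop 2: 8 segments, perimeter = 2.9933
Total perimeter = 5.987

loops=2 perimeter=5.987


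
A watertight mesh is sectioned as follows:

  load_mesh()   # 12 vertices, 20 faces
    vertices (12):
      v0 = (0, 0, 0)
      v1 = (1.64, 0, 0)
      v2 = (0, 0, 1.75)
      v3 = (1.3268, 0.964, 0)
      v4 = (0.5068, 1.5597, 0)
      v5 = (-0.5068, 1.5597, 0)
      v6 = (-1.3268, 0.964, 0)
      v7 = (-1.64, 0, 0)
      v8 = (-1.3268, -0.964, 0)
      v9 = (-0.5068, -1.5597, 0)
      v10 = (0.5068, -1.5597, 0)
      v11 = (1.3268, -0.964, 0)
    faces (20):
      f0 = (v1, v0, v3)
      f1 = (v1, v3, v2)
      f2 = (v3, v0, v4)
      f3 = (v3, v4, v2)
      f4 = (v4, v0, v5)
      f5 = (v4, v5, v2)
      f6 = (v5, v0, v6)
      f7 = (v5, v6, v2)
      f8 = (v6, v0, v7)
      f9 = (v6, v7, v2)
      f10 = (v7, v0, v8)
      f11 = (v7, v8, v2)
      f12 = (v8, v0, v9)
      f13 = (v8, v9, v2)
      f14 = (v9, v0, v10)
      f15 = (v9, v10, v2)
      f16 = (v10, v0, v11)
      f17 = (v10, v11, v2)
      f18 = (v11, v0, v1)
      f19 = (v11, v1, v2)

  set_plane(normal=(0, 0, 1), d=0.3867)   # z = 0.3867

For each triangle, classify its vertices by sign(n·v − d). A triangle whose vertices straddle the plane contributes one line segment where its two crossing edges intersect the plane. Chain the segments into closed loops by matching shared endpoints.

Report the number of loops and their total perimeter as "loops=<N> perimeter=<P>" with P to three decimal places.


loops=1 perimeter=7.896

Straddling triangles (10 of 20):
  (v1,v3,v2) [--+] → (1.03362, 0.750984, 0.3867)–(1.27761, 0, 0.3867)  len=0.7896
  (v3,v4,v2) [--+] → (0.394812, 1.21505, 0.3867)–(1.03362, 0.750984, 0.3867)  len=0.7896
  (v4,v5,v2) [--+] → (-0.394812, 1.21505, 0.3867)–(0.394812, 1.21505, 0.3867)  len=0.7896
  (v5,v6,v2) [--+] → (-1.03362, 0.750984, 0.3867)–(-0.394812, 1.21505, 0.3867)  len=0.7896
  (v6,v7,v2) [--+] → (-1.27761, 0, 0.3867)–(-1.03362, 0.750984, 0.3867)  len=0.7896
  (v7,v8,v2) [--+] → (-1.03362, -0.750984, 0.3867)–(-1.27761, 0, 0.3867)  len=0.7896
  (v8,v9,v2) [--+] → (-0.394812, -1.21505, 0.3867)–(-1.03362, -0.750984, 0.3867)  len=0.7896
  (v9,v10,v2) [--+] → (0.394812, -1.21505, 0.3867)–(-0.394812, -1.21505, 0.3867)  len=0.7896
  (v10,v11,v2) [--+] → (1.03362, -0.750984, 0.3867)–(0.394812, -1.21505, 0.3867)  len=0.7896
  (v11,v1,v2) [--+] → (1.27761, 0, 0.3867)–(1.03362, -0.750984, 0.3867)  len=0.7896

Chained into 1 loop(s):
  loop 1: 10 segments, perimeter = 7.8960
Total perimeter = 7.896
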